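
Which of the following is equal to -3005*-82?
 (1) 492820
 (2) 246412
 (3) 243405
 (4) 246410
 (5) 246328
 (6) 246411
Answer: 4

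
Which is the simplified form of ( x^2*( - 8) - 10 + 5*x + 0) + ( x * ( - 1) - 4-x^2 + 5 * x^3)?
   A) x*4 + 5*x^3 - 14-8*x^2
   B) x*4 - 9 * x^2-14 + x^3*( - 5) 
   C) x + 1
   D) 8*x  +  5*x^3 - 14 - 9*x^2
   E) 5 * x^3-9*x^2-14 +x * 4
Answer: E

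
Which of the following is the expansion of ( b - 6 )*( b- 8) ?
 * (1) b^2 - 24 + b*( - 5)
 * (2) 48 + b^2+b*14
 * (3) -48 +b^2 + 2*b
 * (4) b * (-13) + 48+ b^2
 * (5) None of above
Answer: 5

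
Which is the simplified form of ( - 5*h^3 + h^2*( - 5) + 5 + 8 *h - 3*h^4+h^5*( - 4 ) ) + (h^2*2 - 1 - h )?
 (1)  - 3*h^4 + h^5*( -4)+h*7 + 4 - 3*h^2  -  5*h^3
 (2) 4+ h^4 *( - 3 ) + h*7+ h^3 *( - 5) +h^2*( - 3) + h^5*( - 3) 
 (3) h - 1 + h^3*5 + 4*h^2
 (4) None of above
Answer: 1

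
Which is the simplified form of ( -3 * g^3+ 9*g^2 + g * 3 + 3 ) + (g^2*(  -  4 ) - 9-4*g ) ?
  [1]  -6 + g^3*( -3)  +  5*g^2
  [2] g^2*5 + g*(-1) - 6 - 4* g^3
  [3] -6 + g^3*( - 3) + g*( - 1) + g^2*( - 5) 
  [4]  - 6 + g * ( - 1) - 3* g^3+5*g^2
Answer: 4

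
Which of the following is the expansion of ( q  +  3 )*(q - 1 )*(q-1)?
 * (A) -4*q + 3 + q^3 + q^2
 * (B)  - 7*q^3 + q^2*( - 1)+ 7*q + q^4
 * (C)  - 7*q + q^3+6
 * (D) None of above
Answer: D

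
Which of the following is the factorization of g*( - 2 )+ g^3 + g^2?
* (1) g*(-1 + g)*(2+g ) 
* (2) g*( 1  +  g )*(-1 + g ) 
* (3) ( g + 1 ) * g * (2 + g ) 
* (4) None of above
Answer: 1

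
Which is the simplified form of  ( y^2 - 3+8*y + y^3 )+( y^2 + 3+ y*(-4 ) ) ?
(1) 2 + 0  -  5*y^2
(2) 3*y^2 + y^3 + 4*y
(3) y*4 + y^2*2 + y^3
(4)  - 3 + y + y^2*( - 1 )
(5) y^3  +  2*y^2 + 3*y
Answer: 3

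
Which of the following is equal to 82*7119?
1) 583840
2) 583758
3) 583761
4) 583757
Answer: 2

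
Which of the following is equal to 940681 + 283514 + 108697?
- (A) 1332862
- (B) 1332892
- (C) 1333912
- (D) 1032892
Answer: B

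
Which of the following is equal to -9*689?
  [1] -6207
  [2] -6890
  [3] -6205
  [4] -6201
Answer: 4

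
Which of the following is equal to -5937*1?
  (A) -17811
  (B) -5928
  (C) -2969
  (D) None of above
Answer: D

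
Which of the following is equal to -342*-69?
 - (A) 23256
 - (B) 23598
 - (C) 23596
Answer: B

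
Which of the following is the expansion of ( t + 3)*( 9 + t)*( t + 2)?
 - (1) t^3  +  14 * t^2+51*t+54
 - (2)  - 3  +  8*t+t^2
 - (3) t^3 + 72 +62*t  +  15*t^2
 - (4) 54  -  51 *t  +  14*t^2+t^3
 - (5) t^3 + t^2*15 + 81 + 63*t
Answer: 1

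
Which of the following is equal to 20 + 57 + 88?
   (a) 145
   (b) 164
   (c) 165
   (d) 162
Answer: c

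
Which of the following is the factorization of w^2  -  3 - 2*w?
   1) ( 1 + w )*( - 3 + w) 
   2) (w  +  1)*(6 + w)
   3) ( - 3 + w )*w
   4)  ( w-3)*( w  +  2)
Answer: 1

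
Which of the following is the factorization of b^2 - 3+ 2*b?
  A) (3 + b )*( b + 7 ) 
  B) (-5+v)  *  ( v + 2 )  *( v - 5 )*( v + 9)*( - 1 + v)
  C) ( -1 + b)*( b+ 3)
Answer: C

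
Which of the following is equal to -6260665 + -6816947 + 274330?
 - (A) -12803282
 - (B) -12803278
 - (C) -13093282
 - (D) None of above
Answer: A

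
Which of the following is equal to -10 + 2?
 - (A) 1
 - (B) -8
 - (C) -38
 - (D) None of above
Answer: B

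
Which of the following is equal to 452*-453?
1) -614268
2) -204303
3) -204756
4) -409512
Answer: 3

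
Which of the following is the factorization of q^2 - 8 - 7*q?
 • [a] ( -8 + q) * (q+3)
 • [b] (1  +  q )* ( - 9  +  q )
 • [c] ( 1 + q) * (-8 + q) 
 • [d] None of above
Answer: c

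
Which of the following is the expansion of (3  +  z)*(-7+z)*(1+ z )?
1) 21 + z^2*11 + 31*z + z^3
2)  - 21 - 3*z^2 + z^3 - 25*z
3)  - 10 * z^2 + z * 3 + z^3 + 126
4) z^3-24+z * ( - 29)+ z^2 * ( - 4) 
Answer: 2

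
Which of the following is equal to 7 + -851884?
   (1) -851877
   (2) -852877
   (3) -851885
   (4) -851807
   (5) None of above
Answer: 1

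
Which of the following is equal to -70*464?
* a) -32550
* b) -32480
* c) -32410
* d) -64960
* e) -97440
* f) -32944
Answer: b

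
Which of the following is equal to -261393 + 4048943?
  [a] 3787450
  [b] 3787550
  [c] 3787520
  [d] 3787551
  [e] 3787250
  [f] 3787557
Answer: b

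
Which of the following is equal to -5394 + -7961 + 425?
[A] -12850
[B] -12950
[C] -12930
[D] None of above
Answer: C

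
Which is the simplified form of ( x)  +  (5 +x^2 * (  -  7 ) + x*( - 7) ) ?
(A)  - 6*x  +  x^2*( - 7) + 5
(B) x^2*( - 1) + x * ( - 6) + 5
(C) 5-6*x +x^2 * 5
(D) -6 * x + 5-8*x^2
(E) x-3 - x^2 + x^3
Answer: A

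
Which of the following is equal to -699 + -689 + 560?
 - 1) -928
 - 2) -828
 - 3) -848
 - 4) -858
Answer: 2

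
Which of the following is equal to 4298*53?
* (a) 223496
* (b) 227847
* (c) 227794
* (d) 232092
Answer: c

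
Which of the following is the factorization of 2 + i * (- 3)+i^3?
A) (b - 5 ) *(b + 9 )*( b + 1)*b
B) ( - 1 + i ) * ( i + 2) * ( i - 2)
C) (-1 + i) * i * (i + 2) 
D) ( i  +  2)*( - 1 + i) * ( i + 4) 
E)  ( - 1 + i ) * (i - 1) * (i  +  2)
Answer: E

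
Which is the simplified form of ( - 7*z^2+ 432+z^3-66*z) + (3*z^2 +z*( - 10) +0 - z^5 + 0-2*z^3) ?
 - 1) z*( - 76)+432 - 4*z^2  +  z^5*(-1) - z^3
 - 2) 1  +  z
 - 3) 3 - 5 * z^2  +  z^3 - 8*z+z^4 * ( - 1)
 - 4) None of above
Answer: 1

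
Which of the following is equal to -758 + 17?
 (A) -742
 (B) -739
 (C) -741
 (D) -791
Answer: C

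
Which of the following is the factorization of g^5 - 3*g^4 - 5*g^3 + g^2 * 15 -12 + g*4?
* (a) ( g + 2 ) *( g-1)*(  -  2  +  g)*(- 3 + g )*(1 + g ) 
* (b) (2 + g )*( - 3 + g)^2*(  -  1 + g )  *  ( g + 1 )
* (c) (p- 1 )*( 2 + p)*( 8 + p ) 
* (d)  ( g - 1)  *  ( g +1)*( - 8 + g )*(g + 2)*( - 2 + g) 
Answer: a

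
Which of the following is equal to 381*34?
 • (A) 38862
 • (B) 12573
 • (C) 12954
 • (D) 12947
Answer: C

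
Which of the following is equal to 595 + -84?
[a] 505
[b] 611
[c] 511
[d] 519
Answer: c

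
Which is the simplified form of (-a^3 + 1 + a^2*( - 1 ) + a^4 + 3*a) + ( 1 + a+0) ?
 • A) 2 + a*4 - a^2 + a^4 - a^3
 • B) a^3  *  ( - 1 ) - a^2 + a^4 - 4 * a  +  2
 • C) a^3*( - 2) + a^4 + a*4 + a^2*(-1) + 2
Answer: A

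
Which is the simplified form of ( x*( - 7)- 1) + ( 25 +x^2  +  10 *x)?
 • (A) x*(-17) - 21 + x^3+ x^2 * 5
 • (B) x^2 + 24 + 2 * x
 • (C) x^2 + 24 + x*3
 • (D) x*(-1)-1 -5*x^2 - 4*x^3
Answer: C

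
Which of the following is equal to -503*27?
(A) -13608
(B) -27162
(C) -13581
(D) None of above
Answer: C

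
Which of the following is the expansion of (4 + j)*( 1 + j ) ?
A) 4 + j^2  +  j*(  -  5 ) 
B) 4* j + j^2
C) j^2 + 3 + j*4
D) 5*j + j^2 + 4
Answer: D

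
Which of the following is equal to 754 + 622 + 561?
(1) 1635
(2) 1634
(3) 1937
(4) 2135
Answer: 3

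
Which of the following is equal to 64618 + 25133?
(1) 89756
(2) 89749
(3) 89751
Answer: 3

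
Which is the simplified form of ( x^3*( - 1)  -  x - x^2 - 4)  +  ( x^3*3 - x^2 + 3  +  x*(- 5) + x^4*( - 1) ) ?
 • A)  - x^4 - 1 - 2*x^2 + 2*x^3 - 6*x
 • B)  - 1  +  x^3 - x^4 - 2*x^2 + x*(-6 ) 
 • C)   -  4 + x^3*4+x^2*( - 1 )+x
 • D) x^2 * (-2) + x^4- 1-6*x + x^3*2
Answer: A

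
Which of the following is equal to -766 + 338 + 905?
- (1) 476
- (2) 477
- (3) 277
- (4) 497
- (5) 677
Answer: 2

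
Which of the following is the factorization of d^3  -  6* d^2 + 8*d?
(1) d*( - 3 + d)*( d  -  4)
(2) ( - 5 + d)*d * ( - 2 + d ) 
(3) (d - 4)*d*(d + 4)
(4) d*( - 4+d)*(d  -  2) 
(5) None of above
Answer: 4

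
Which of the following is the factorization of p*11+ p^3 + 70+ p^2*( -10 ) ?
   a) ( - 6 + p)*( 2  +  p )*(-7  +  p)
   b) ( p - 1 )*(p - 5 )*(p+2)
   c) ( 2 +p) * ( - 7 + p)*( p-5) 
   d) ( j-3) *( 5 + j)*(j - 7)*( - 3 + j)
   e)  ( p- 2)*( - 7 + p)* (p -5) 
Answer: c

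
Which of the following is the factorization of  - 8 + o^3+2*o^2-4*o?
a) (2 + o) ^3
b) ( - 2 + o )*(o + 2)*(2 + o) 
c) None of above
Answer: b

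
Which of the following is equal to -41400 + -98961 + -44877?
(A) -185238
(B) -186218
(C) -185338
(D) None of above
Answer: A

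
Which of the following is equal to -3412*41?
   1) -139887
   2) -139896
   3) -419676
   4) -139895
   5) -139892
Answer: 5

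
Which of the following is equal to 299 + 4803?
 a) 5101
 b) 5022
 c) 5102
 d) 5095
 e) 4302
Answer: c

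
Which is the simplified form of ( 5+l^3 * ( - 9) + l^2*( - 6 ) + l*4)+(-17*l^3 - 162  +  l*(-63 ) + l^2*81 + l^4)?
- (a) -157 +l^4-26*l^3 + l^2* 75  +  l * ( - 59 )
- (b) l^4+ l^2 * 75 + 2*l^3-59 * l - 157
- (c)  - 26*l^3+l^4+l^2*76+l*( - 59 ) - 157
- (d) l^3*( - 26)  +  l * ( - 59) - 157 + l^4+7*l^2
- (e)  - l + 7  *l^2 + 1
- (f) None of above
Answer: a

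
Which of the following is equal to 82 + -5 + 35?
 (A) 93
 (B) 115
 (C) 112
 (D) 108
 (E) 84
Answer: C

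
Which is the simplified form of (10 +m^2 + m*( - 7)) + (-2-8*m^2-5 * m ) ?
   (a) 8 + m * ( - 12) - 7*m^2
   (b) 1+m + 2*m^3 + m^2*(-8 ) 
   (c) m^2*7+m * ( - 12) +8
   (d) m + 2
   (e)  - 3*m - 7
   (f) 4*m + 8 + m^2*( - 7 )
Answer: a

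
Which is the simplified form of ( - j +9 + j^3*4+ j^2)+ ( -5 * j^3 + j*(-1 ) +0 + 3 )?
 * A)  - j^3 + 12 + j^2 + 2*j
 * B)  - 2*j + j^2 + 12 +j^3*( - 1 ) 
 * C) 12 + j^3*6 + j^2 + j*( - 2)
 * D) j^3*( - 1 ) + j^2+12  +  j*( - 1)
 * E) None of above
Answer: B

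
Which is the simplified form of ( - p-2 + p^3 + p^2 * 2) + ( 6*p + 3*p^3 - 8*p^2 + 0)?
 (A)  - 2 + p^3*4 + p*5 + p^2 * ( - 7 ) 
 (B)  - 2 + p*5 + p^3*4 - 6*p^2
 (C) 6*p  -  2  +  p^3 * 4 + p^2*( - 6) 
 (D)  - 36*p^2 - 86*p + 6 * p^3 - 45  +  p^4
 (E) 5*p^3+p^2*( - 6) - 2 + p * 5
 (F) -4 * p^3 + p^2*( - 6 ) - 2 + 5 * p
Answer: B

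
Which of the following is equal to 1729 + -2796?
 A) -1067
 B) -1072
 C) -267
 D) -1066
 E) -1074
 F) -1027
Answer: A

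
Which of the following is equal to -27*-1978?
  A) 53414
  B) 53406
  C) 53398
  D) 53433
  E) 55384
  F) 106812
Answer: B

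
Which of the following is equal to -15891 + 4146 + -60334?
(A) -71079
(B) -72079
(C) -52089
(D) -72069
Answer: B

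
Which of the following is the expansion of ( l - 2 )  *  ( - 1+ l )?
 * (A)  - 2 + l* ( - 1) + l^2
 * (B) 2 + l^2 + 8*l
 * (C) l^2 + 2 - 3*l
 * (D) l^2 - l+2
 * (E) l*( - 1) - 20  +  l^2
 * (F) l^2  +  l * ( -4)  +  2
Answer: C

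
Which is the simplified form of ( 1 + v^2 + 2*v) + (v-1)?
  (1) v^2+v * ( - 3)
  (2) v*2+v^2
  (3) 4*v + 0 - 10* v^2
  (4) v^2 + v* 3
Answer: 4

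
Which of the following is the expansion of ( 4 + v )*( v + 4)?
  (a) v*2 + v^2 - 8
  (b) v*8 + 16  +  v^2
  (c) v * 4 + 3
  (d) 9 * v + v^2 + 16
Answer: b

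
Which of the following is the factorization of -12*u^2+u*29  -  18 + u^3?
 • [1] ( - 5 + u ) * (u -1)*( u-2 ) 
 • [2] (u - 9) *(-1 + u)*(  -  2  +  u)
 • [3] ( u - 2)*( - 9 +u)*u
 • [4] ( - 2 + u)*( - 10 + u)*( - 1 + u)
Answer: 2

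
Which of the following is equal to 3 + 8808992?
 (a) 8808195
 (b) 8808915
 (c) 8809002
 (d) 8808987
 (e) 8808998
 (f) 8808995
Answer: f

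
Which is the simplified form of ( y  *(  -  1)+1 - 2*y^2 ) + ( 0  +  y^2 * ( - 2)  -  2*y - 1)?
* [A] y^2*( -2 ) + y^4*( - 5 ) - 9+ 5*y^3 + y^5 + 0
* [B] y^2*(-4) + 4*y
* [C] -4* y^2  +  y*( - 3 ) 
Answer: C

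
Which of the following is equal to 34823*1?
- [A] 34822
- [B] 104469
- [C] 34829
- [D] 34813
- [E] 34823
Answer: E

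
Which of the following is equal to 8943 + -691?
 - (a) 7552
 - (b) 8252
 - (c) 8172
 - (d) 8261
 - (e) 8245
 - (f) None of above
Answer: b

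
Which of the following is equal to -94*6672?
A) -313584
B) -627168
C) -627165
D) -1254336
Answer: B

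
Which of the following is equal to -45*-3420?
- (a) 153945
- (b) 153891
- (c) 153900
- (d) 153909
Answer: c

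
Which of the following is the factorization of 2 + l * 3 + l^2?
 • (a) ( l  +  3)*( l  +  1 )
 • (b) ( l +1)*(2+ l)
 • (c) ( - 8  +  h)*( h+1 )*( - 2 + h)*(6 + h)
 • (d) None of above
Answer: b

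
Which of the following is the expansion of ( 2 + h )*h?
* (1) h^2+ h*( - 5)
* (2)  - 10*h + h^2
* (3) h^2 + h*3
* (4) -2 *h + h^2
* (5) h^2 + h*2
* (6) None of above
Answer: 5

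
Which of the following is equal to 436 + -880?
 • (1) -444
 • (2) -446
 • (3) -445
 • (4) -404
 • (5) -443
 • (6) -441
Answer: 1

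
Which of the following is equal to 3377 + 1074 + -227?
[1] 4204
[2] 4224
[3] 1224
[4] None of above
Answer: 2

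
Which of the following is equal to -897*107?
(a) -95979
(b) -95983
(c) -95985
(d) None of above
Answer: a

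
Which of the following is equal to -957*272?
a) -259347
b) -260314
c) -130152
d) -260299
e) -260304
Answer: e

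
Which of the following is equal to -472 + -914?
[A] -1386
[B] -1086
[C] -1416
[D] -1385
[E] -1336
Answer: A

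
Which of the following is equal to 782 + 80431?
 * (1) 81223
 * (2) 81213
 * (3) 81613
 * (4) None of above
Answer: 2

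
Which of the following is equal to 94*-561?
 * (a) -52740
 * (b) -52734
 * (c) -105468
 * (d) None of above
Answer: b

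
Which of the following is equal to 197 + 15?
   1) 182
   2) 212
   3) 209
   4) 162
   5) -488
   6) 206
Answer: 2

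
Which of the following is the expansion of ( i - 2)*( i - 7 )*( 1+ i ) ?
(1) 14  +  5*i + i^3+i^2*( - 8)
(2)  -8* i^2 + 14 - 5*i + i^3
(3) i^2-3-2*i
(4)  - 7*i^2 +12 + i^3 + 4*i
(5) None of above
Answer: 1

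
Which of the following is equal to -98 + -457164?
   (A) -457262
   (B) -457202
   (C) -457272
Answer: A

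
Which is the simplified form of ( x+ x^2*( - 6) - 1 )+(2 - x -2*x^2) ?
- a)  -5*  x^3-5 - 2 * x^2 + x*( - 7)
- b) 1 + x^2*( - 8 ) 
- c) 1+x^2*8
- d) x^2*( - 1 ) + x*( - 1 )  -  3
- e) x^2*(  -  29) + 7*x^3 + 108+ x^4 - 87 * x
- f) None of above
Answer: b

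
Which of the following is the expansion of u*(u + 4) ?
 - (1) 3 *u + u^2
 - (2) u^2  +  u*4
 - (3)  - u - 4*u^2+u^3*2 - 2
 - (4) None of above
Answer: 2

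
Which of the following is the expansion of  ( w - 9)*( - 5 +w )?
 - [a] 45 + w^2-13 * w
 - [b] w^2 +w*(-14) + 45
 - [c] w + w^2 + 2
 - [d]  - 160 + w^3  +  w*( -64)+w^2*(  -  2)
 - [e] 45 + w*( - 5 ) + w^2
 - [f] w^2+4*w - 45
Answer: b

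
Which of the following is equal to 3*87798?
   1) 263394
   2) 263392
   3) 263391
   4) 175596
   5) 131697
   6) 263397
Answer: 1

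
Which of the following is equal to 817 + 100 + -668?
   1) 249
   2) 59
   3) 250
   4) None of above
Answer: 1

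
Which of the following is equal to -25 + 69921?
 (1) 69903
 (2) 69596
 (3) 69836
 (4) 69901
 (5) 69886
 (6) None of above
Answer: 6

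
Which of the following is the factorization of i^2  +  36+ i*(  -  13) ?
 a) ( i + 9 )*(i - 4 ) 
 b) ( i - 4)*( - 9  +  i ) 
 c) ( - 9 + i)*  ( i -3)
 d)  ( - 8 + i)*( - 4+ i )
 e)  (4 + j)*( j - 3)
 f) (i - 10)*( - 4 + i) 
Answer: b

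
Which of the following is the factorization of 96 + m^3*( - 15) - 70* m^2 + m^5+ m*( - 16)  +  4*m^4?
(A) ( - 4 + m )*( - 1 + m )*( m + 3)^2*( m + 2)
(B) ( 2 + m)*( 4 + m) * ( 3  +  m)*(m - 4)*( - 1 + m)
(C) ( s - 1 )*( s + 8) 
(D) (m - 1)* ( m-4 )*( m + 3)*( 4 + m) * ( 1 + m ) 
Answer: B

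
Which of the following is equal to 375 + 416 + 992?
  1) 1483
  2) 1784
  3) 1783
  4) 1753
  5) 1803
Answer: 3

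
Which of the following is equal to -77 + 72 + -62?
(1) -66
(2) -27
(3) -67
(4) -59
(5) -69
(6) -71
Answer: 3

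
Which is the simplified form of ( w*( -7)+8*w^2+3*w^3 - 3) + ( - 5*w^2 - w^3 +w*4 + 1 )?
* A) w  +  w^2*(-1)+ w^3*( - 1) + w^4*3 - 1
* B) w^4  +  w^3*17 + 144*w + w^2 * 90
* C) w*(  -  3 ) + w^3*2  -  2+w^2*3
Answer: C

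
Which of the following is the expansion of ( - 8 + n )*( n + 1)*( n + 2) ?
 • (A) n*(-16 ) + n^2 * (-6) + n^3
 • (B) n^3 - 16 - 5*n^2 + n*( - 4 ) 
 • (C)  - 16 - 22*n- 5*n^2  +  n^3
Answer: C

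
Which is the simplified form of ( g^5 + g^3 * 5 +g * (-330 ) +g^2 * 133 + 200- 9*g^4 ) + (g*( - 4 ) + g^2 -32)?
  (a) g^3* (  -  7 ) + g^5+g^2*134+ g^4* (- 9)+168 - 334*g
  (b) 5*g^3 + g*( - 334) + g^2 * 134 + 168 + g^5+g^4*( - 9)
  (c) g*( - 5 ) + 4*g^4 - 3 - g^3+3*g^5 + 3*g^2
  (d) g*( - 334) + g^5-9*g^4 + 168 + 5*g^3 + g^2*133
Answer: b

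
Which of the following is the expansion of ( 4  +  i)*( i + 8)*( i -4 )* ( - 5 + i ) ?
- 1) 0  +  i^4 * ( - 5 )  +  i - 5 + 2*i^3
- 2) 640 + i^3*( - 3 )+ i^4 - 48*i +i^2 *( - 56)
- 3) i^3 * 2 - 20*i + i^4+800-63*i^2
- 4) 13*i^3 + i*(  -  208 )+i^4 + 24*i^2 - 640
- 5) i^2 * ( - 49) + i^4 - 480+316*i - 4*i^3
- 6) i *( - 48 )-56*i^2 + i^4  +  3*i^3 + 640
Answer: 6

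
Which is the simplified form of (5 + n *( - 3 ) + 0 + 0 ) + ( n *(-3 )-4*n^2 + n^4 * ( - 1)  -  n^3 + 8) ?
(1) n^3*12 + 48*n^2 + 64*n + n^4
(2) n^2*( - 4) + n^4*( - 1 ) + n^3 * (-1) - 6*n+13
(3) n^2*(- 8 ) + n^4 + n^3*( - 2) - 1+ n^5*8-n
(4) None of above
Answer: 2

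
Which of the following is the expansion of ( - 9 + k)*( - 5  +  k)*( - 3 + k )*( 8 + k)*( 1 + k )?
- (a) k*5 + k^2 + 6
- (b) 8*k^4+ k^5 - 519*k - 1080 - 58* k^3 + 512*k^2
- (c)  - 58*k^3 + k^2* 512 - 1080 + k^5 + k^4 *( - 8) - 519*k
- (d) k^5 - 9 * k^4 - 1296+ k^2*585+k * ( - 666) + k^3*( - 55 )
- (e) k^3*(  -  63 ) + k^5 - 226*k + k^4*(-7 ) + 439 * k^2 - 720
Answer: c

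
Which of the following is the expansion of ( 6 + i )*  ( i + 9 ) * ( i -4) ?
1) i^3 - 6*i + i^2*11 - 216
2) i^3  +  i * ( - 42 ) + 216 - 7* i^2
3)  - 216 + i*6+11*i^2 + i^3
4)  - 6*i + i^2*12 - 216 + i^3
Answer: 1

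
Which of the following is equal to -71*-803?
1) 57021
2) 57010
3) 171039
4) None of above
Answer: 4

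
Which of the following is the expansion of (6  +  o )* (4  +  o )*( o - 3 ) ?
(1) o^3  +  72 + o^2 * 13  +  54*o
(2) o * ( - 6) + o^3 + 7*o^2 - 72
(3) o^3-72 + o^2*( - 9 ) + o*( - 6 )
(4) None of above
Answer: 2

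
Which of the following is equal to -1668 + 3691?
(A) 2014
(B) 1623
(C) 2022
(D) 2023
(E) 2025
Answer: D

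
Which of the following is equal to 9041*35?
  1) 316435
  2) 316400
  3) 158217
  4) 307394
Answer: 1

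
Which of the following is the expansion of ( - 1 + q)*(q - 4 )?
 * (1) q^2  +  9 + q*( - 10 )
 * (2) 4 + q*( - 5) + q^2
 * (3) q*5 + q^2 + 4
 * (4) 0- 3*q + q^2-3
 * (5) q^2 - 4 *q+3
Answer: 2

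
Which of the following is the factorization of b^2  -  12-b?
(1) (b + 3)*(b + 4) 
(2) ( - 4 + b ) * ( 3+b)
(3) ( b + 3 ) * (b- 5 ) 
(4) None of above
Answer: 2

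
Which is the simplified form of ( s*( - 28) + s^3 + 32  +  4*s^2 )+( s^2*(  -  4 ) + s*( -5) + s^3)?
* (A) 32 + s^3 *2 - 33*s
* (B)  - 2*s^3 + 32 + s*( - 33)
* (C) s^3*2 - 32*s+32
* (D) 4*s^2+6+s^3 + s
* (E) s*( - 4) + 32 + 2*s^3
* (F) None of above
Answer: A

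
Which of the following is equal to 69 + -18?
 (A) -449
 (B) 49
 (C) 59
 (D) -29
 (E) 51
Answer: E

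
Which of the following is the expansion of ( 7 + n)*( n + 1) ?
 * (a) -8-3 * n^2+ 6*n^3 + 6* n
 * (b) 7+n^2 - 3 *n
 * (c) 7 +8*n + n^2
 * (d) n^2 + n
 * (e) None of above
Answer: c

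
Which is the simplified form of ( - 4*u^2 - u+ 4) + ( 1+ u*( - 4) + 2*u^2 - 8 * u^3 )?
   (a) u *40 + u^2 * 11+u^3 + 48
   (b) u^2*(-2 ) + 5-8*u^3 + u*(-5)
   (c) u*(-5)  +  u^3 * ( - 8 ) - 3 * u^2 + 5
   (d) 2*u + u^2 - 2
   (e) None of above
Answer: b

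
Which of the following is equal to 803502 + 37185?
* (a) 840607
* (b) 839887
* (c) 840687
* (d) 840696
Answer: c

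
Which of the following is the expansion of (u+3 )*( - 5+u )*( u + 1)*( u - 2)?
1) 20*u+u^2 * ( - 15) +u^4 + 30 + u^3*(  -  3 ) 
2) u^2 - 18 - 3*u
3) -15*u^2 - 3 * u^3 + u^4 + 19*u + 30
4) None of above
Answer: 3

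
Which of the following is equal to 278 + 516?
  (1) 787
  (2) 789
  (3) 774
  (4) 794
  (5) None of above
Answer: 4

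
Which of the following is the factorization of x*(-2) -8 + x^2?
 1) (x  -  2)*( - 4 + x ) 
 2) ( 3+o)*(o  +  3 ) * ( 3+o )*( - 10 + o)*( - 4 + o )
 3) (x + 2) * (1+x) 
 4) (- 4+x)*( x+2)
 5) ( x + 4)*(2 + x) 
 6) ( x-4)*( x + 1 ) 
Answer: 4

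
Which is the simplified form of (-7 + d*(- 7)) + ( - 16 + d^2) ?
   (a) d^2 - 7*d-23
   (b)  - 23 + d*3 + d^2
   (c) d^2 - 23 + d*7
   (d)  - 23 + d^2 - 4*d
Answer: a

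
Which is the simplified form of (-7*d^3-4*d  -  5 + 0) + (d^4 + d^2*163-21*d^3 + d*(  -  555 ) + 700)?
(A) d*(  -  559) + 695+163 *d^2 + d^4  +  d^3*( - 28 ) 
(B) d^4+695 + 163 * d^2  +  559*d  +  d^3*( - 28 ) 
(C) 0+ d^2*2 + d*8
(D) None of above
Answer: A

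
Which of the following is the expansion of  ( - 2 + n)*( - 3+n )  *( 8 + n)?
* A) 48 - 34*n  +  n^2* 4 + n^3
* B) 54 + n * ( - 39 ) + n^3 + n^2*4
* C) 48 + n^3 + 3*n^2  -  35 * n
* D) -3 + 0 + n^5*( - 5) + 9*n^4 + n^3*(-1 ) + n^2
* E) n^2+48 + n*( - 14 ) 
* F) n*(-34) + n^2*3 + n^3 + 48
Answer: F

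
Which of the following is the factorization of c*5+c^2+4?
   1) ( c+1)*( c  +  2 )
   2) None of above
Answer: 2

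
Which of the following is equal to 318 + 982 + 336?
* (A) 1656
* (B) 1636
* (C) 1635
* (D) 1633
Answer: B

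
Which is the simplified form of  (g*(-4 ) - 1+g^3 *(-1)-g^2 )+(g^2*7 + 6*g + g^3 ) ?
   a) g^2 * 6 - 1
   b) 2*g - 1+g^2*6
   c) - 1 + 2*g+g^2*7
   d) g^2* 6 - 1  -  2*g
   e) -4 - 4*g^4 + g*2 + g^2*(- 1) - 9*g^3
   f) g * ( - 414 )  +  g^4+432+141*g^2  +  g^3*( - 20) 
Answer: b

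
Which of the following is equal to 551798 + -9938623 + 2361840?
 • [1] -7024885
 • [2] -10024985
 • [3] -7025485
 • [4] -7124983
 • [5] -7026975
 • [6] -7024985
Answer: 6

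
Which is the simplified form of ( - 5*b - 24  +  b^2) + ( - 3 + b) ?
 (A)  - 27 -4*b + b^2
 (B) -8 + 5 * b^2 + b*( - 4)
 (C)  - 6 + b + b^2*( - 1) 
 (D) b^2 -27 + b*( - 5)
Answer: A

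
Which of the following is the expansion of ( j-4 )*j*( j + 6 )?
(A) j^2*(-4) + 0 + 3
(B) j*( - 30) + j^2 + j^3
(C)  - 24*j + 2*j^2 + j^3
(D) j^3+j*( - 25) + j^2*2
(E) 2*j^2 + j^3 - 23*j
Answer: C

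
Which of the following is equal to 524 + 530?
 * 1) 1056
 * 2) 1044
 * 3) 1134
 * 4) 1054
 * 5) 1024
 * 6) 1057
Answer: 4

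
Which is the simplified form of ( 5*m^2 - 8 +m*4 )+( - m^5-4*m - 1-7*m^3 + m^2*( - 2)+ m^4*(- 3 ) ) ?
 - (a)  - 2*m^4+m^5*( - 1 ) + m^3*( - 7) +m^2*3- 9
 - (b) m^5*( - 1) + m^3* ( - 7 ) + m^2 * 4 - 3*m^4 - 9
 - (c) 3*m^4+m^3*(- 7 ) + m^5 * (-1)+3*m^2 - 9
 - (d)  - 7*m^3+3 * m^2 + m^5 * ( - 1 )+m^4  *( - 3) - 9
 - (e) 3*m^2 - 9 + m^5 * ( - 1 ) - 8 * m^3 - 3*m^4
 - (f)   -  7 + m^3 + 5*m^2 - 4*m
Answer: d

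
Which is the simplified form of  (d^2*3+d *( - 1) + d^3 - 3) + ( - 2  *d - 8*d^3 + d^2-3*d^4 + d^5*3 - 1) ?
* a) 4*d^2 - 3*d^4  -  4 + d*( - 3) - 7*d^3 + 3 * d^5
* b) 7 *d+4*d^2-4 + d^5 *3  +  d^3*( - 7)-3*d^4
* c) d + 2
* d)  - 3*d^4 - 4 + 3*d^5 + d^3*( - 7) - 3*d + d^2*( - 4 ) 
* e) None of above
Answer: a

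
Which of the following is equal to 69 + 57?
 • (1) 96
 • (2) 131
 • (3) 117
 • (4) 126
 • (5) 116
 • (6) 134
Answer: 4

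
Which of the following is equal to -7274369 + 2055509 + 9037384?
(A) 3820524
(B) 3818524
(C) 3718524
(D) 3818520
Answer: B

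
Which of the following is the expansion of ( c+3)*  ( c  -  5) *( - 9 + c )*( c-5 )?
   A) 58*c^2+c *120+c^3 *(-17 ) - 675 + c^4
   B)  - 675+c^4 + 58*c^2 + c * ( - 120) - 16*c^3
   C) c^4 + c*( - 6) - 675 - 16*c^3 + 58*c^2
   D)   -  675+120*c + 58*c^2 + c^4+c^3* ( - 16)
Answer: D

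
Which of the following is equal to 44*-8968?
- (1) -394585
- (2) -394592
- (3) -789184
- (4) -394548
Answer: 2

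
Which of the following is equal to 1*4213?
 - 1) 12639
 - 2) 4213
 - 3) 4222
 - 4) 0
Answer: 2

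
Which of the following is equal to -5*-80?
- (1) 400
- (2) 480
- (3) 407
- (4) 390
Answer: 1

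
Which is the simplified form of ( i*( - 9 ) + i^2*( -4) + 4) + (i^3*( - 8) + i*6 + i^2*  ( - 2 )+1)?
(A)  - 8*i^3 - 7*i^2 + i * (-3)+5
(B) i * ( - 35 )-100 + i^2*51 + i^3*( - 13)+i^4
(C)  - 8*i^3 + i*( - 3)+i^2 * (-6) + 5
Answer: C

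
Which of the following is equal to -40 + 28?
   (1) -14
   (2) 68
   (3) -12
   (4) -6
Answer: 3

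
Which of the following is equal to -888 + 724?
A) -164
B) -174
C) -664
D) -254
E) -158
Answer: A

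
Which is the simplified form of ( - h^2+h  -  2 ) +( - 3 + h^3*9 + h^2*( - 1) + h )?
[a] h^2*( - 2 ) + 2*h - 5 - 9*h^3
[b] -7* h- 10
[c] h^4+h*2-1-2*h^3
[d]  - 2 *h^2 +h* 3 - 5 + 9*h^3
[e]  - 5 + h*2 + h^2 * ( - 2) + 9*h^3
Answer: e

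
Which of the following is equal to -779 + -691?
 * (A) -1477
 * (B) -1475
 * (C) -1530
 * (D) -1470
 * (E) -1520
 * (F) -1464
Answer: D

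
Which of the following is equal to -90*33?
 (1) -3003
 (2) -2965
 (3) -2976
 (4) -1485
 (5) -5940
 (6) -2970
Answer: 6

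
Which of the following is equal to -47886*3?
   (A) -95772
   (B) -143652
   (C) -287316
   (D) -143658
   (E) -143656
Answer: D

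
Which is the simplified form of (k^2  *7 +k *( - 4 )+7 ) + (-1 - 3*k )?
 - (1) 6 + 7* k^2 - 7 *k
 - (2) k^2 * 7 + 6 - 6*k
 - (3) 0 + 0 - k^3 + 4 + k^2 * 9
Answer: 1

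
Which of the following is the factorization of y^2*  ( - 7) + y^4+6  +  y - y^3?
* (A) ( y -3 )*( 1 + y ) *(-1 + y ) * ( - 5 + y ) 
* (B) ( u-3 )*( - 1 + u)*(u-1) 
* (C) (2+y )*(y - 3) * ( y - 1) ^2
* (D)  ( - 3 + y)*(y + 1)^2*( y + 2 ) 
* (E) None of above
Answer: E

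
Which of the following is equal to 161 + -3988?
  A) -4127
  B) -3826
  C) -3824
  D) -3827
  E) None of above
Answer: D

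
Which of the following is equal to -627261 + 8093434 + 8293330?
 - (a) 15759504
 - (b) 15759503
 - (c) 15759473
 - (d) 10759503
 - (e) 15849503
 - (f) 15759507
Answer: b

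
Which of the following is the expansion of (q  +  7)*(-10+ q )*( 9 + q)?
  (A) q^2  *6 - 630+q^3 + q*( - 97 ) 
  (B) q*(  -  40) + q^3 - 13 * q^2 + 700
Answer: A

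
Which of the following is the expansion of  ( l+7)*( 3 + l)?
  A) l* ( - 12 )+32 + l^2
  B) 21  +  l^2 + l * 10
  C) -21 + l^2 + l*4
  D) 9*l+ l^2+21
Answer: B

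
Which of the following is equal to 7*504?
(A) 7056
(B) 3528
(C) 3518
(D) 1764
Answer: B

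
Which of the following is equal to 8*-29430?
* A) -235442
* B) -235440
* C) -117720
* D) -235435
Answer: B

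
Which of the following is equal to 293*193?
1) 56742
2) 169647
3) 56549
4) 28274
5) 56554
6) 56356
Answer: 3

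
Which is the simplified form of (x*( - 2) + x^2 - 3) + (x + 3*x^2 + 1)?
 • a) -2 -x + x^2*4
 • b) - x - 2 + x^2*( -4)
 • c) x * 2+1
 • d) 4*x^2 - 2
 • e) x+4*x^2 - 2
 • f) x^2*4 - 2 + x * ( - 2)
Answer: a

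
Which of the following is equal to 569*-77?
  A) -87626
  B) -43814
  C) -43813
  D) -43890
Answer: C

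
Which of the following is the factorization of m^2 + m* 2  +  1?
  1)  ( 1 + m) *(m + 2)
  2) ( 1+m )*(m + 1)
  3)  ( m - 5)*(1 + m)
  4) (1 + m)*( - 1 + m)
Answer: 2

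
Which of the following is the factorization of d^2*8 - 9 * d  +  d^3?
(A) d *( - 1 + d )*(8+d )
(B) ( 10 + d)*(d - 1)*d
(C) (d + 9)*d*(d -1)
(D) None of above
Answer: C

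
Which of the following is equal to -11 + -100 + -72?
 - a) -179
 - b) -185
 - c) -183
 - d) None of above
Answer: c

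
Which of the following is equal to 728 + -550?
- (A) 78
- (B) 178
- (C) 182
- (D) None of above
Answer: B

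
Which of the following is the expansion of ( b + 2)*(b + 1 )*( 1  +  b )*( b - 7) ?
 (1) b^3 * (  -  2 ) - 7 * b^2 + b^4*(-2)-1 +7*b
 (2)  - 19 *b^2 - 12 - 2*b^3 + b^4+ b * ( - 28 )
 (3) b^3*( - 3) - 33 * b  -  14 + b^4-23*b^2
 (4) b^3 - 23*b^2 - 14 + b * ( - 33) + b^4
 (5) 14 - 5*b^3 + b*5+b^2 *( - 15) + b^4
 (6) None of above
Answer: 3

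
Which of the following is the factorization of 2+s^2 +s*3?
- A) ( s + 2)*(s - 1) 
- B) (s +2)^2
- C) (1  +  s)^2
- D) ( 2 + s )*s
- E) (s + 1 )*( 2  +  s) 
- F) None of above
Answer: E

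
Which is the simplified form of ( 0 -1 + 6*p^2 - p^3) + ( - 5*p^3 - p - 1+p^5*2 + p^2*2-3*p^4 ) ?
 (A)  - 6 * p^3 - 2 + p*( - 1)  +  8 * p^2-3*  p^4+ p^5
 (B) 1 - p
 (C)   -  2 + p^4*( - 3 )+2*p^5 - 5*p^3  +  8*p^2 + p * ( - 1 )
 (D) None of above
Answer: D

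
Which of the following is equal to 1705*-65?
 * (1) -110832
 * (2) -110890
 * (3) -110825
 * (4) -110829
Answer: 3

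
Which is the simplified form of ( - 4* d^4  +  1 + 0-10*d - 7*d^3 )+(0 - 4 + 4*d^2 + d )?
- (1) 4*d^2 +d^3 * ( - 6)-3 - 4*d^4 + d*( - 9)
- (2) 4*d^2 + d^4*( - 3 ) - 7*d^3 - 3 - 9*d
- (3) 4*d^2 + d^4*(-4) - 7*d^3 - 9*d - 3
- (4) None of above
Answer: 3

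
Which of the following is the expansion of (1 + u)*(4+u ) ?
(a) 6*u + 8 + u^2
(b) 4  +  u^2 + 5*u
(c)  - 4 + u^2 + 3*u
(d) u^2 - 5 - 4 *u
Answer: b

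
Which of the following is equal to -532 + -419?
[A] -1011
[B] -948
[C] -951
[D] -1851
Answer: C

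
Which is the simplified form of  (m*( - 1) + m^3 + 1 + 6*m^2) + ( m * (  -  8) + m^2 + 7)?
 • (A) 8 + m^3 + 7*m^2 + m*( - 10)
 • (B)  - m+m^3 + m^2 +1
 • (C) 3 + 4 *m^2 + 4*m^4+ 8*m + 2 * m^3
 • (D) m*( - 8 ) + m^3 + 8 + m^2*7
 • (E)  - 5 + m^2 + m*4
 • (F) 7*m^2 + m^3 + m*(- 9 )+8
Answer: F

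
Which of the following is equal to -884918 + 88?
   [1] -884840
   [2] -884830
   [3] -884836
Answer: 2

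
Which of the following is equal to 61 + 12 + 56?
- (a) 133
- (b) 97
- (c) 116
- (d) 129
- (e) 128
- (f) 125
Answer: d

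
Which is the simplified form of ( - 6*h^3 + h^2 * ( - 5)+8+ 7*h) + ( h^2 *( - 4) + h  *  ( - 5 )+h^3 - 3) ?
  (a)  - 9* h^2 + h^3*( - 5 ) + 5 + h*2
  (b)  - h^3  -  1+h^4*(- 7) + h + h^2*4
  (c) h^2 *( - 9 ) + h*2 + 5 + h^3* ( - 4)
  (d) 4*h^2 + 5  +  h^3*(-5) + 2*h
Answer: a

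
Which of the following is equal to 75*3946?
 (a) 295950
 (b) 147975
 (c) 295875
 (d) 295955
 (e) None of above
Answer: a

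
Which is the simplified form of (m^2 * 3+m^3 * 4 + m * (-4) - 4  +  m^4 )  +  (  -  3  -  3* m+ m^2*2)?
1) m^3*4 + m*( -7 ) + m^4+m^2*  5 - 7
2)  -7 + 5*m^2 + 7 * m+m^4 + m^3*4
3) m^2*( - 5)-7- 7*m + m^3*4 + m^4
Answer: 1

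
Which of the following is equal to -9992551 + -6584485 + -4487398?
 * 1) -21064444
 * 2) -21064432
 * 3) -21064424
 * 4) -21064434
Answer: 4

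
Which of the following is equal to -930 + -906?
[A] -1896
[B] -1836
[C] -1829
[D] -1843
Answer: B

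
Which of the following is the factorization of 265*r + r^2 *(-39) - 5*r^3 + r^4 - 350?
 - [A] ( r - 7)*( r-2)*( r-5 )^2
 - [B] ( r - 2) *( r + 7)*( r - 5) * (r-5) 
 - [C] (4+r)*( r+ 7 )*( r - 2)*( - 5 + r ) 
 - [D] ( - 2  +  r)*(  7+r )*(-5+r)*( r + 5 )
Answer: B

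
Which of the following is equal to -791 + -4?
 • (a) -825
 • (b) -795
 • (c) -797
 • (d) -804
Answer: b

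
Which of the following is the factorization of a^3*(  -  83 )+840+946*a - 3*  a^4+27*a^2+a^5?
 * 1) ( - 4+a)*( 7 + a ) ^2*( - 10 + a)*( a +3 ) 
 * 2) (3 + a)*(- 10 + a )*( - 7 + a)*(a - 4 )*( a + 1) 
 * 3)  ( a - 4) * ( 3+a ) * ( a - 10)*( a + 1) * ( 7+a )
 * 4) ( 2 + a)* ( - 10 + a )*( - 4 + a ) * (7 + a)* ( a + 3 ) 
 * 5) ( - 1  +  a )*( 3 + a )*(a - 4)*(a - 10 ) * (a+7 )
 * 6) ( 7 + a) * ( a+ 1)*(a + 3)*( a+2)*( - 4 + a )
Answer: 3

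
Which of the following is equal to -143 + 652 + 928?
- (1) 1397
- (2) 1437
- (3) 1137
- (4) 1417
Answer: 2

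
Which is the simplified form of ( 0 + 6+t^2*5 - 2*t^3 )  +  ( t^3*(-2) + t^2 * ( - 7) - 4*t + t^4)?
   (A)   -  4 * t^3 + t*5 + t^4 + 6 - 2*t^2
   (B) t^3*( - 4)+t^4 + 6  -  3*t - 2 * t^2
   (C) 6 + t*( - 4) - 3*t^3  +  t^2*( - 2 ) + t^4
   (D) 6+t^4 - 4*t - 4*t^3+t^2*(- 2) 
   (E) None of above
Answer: D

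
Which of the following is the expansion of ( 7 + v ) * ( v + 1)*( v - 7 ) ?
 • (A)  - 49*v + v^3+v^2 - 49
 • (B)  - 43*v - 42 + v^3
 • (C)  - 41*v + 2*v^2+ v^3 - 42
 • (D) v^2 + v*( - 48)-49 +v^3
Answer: A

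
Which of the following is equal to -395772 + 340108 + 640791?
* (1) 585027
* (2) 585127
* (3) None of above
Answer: 2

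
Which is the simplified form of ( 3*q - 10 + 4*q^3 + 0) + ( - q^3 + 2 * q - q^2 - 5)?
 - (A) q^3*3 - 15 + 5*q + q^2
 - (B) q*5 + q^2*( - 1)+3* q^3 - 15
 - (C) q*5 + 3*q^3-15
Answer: B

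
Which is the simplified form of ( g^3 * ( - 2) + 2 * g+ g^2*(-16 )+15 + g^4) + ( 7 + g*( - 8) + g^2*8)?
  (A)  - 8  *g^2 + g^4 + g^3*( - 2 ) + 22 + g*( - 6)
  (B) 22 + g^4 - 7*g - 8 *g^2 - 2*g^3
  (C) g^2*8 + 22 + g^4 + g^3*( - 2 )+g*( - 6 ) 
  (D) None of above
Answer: A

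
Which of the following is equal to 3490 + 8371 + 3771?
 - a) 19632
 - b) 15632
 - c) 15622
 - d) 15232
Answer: b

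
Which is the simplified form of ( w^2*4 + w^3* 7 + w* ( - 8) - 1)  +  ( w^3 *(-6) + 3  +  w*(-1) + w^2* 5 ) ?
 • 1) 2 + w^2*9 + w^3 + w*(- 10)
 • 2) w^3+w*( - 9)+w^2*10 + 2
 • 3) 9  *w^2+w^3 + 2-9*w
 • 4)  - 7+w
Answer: 3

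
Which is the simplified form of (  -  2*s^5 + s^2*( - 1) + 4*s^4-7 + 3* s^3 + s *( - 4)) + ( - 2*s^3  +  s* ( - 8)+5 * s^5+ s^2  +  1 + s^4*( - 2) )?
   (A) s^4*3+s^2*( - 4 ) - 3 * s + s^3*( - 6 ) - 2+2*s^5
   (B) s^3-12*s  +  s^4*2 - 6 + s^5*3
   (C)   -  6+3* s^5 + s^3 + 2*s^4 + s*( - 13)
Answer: B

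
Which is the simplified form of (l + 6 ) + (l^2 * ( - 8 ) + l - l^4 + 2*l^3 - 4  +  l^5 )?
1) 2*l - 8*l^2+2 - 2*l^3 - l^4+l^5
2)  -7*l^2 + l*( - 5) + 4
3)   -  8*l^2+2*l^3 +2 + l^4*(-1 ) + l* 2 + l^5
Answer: 3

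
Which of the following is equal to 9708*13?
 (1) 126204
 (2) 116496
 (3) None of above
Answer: 1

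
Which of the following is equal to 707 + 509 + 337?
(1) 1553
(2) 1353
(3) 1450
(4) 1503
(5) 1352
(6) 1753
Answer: 1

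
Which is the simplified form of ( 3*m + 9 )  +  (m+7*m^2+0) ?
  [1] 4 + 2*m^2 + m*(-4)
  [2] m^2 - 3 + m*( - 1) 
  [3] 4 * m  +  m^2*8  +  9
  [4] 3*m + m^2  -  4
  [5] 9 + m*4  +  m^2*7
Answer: 5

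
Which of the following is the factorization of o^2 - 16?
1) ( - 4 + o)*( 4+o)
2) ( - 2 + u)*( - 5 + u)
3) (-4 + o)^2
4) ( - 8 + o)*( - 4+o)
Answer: 1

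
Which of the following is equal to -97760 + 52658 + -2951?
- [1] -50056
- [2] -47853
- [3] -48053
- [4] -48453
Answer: 3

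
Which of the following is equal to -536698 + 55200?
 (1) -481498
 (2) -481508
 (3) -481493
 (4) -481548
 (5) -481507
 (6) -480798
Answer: 1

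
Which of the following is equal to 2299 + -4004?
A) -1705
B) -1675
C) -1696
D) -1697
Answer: A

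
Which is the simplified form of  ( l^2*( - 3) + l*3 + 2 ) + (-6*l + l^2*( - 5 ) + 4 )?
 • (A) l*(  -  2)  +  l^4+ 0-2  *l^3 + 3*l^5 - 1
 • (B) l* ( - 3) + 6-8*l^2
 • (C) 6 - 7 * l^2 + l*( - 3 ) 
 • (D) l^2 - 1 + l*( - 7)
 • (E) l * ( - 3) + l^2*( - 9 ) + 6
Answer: B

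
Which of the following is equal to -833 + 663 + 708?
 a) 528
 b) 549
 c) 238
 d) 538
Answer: d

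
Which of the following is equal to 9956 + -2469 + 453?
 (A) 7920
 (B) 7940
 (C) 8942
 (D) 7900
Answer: B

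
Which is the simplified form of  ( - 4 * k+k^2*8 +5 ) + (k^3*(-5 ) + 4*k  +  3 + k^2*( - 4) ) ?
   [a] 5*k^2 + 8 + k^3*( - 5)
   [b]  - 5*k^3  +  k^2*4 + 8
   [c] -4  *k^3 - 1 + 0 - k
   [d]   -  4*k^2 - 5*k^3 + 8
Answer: b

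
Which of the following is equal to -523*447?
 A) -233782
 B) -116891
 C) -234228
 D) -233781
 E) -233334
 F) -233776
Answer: D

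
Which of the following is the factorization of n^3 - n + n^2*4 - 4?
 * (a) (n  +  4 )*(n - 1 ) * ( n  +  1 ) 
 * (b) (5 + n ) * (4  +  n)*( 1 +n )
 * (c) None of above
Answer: a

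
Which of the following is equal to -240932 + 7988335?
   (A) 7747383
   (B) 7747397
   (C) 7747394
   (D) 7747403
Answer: D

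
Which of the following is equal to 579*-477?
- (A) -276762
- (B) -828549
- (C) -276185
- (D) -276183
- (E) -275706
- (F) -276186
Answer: D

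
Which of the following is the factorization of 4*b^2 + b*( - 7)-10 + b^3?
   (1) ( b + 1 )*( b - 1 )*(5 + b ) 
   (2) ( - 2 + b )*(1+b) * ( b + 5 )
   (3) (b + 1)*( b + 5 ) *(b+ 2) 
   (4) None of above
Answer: 2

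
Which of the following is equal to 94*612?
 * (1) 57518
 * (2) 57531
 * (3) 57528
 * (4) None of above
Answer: 3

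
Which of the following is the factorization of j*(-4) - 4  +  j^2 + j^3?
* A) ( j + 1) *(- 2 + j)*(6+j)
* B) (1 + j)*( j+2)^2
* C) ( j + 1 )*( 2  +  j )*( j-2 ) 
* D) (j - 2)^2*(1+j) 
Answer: C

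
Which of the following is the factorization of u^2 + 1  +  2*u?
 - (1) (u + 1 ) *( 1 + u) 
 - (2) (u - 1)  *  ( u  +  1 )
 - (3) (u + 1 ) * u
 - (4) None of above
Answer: 1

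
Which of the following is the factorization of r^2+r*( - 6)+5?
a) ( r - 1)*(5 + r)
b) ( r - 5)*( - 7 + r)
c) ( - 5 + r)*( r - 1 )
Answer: c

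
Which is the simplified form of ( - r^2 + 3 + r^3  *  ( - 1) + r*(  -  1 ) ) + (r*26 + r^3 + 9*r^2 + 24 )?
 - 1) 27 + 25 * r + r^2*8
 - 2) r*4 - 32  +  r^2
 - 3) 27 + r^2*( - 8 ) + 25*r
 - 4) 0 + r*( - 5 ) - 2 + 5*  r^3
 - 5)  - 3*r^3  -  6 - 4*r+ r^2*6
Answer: 1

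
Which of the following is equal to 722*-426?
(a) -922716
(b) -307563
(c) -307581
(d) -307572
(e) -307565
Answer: d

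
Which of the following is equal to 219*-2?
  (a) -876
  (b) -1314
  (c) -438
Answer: c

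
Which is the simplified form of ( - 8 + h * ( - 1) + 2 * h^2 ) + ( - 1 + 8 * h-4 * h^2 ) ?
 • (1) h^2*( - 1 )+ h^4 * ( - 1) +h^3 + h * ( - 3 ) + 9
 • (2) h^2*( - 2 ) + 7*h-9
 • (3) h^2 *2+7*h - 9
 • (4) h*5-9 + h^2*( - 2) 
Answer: 2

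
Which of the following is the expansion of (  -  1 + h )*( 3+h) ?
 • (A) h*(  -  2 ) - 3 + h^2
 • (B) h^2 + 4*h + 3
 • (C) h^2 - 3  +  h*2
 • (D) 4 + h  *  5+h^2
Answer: C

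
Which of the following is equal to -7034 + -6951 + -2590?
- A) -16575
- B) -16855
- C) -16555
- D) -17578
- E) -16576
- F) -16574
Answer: A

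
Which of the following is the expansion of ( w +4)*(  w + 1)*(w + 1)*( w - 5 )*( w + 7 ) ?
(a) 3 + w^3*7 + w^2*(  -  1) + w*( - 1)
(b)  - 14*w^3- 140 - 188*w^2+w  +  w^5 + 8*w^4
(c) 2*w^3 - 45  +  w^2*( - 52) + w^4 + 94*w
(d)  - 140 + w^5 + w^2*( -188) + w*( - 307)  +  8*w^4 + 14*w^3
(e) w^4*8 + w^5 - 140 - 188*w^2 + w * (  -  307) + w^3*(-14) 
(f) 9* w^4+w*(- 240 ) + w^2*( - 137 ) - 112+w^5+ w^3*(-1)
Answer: e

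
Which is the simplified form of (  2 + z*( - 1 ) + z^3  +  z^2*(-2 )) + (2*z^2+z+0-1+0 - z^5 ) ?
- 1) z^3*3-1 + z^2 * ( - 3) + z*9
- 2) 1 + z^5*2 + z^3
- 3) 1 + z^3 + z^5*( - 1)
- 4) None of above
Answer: 3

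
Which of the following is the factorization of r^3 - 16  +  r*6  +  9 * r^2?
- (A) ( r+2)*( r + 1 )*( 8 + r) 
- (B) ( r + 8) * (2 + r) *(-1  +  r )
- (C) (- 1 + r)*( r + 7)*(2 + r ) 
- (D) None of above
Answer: B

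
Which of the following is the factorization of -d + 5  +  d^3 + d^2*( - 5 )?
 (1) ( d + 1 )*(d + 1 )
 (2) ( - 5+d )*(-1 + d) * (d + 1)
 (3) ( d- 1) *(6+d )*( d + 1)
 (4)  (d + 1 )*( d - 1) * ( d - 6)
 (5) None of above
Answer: 2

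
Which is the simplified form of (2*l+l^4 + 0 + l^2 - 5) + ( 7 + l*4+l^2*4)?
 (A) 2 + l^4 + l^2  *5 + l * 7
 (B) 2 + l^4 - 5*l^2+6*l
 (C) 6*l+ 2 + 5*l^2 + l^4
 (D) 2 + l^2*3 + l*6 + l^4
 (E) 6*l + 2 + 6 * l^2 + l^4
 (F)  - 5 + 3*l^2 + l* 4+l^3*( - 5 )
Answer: C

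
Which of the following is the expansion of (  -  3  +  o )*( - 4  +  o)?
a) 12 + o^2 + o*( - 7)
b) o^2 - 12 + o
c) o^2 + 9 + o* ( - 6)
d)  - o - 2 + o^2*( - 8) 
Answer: a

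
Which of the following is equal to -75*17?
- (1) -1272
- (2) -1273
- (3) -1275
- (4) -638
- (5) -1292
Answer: 3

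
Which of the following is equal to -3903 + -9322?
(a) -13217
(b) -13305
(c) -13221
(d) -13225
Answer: d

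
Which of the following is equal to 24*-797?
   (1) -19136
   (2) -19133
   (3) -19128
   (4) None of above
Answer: 3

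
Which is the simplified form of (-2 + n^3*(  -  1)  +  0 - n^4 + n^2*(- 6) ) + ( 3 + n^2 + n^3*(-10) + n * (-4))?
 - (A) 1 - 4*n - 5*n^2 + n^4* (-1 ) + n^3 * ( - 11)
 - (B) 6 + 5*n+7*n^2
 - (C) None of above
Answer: A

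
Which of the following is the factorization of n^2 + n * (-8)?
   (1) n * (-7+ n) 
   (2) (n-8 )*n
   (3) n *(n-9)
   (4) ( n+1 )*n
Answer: 2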